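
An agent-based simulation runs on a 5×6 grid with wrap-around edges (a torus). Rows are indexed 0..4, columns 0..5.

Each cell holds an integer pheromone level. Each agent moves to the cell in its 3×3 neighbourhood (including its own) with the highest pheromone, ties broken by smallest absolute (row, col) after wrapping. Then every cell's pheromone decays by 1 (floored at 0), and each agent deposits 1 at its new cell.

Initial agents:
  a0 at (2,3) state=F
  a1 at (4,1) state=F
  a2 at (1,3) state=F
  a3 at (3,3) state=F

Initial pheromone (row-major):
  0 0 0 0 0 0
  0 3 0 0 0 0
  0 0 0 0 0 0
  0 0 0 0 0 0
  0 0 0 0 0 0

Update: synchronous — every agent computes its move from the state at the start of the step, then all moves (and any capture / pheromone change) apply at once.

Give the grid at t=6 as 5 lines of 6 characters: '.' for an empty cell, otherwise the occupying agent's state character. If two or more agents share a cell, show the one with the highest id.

......
.F....
......
......
......

t=1: a0@(1,2) a1@(0,0) a2@(0,2) a3@(2,2) | pheromone: 1 0 1 0 0 0 / 0 2 1 0 0 0 / 0 0 1 0 0 0 / 0 0 0 0 0 0 / 0 0 0 0 0 0
t=2: a0@(1,1) a1@(1,1) a2@(1,1) a3@(1,1) | pheromone: 0 0 0 0 0 0 / 0 5 0 0 0 0 / 0 0 0 0 0 0 / 0 0 0 0 0 0 / 0 0 0 0 0 0
t=3: a0@(1,1) a1@(1,1) a2@(1,1) a3@(1,1) | pheromone: 0 0 0 0 0 0 / 0 8 0 0 0 0 / 0 0 0 0 0 0 / 0 0 0 0 0 0 / 0 0 0 0 0 0
t=4: a0@(1,1) a1@(1,1) a2@(1,1) a3@(1,1) | pheromone: 0 0 0 0 0 0 / 0 11 0 0 0 0 / 0 0 0 0 0 0 / 0 0 0 0 0 0 / 0 0 0 0 0 0
t=5: a0@(1,1) a1@(1,1) a2@(1,1) a3@(1,1) | pheromone: 0 0 0 0 0 0 / 0 14 0 0 0 0 / 0 0 0 0 0 0 / 0 0 0 0 0 0 / 0 0 0 0 0 0
t=6: a0@(1,1) a1@(1,1) a2@(1,1) a3@(1,1) | pheromone: 0 0 0 0 0 0 / 0 17 0 0 0 0 / 0 0 0 0 0 0 / 0 0 0 0 0 0 / 0 0 0 0 0 0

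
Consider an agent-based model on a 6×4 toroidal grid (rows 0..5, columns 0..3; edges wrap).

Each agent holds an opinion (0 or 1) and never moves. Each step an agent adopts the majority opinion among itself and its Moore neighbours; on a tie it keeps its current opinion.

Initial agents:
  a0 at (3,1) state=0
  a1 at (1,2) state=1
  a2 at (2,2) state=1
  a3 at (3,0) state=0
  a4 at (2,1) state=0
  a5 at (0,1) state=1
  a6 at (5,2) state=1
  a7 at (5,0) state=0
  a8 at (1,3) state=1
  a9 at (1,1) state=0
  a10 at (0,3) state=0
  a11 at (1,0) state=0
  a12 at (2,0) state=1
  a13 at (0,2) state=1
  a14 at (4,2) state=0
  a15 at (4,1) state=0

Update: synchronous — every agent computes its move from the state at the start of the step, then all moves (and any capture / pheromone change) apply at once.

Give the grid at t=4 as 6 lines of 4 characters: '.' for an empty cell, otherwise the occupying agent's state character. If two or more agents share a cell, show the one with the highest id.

.111
1111
001.
00..
.00.
0.1.

t=1: a0@(3,1):0 a1@(1,2):1 a2@(2,2):1 a3@(3,0):0 a4@(2,1):0 a5@(0,1):1 a6@(5,2):1 a7@(5,0):0 a8@(1,3):1 a9@(1,1):1 a10@(0,3):1 a11@(1,0):0 a12@(2,0):0 a13@(0,2):1 a14@(4,2):0 a15@(4,1):0
t=2: a0@(3,1):0 a1@(1,2):1 a2@(2,2):1 a3@(3,0):0 a4@(2,1):0 a5@(0,1):1 a6@(5,2):1 a7@(5,0):0 a8@(1,3):1 a9@(1,1):1 a10@(0,3):1 a11@(1,0):1 a12@(2,0):0 a13@(0,2):1 a14@(4,2):0 a15@(4,1):0
t=3: (unchanged — steady state)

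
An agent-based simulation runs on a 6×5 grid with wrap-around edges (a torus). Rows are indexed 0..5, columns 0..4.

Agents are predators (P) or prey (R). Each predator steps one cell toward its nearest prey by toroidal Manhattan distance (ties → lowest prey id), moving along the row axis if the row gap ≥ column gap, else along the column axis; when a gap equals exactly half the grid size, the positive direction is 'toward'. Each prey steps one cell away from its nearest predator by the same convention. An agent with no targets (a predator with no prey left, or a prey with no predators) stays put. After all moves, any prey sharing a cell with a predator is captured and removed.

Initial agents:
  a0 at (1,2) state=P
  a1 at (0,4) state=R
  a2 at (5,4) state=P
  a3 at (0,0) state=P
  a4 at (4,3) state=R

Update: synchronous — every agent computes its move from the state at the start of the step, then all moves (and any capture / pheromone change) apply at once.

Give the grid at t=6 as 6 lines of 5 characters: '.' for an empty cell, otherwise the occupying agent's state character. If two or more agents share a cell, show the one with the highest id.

.....
...PR
.....
.....
...R.
.....

t=1: a0@(1,3):P a1@(1,4):R a2@(0,4):P a3@(0,4):P a4@(3,3):R
t=2: a0@(1,4):P a1@(1,0):R a2@(1,4):P a3@(1,4):P a4@(4,3):R
t=3: a0@(1,0):P a1@(1,1):R a2@(1,0):P a3@(1,0):P a4@(3,3):R
t=4: a0@(1,1):P a1@(1,2):R a2@(1,1):P a3@(1,1):P a4@(4,3):R
t=5: a0@(1,2):P a1@(1,3):R a2@(1,2):P a3@(1,2):P a4@(3,3):R
t=6: a0@(1,3):P a1@(1,4):R a2@(1,3):P a3@(1,3):P a4@(4,3):R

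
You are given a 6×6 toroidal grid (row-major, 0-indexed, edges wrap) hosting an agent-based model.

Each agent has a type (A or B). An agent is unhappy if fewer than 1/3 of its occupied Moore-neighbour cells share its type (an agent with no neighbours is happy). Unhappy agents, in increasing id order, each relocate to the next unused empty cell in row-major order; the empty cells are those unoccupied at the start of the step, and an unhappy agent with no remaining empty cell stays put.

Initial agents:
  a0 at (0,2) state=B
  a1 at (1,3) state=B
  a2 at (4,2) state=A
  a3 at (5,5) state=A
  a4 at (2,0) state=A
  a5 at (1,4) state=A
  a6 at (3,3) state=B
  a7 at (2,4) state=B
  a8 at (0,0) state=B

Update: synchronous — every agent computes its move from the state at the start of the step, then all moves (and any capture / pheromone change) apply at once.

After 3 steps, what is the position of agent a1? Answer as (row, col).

t=1: a0@(0,2):B a1@(1,3):B a2@(0,1):A a3@(0,3):A a4@(2,0):A a5@(0,4):A a6@(3,3):B a7@(2,4):B a8@(0,5):B
t=2: a0@(0,2):B a1@(1,3):B a2@(0,0):A a3@(0,3):A a4@(2,0):A a5@(0,4):A a6@(3,3):B a7@(2,4):B a8@(1,0):B
t=3: a0@(0,2):B a1@(1,3):B a2@(0,1):A a3@(0,3):A a4@(0,5):A a5@(0,4):A a6@(3,3):B a7@(2,4):B a8@(1,1):B

(1, 3)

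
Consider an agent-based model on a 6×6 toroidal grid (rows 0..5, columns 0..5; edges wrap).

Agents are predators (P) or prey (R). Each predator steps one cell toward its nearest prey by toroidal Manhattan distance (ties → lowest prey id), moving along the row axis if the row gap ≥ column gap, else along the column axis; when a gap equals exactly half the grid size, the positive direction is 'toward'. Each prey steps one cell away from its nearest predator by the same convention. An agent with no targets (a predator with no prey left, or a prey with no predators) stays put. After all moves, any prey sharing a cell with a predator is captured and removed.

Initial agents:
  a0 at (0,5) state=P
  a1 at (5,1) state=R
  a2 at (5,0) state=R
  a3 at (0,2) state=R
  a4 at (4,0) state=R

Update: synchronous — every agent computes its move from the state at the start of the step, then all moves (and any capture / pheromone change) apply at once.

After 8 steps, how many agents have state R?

4

t=1: a0@(5,5):P a1@(5,2):R a2@(4,0):R a3@(0,1):R a4@(3,0):R
t=2: a0@(4,5):P a1@(5,1):R a2@(3,0):R a3@(0,2):R a4@(2,0):R
t=3: a0@(3,5):P a1@(5,2):R a2@(2,0):R a3@(0,1):R a4@(1,0):R
t=4: a0@(2,5):P a1@(5,1):R a2@(1,0):R a3@(5,1):R a4@(0,0):R
t=5: a0@(1,5):P a1@(4,1):R a2@(0,0):R a3@(4,1):R a4@(5,0):R
t=6: a0@(0,5):P a1@(3,1):R a2@(5,0):R a3@(3,1):R a4@(4,0):R
t=7: a0@(5,5):P a1@(2,1):R a2@(4,0):R a3@(2,1):R a4@(3,0):R
t=8: a0@(4,5):P a1@(1,1):R a2@(3,0):R a3@(1,1):R a4@(2,0):R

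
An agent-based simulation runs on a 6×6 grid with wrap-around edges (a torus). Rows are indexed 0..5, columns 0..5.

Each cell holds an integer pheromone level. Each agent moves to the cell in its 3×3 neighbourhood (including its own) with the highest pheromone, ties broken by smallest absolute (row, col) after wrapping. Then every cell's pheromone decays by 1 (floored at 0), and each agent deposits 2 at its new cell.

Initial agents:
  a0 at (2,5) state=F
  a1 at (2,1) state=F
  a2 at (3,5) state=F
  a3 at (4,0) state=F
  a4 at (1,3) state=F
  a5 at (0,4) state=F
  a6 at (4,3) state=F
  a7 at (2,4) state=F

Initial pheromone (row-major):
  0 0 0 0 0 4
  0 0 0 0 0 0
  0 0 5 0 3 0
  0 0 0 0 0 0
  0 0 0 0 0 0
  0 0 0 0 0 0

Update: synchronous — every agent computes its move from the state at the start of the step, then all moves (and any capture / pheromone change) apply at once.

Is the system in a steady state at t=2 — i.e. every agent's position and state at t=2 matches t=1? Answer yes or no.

t=1: a0@(2,4) a1@(2,2) a2@(2,4) a3@(3,0) a4@(2,2) a5@(0,5) a6@(3,2) a7@(2,4) | pheromone: 0 0 0 0 0 5 / 0 0 0 0 0 0 / 0 0 8 0 8 0 / 2 0 2 0 0 0 / 0 0 0 0 0 0 / 0 0 0 0 0 0
t=2: a0@(2,4) a1@(2,2) a2@(2,4) a3@(3,0) a4@(2,2) a5@(0,5) a6@(2,2) a7@(2,4) | pheromone: 0 0 0 0 0 6 / 0 0 0 0 0 0 / 0 0 13 0 13 0 / 3 0 1 0 0 0 / 0 0 0 0 0 0 / 0 0 0 0 0 0

no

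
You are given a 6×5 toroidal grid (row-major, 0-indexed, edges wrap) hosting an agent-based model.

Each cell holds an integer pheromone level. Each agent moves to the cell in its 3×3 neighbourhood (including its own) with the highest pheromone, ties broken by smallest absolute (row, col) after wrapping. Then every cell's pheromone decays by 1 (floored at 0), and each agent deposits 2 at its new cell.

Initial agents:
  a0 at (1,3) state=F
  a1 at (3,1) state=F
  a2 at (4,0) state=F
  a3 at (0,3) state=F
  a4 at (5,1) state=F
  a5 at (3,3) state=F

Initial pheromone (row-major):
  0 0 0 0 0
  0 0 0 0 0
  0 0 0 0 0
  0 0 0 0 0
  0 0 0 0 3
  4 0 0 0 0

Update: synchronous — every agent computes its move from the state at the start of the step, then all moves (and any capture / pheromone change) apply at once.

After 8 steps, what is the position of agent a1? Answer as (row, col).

t=1: a0@(0,2) a1@(2,0) a2@(5,0) a3@(0,2) a4@(5,0) a5@(4,4) | pheromone: 0 0 4 0 0 / 0 0 0 0 0 / 2 0 0 0 0 / 0 0 0 0 0 / 0 0 0 0 4 / 7 0 0 0 0
t=2: a0@(0,2) a1@(2,0) a2@(5,0) a3@(0,2) a4@(5,0) a5@(5,0) | pheromone: 0 0 7 0 0 / 0 0 0 0 0 / 3 0 0 0 0 / 0 0 0 0 0 / 0 0 0 0 3 / 12 0 0 0 0
t=3: a0@(0,2) a1@(2,0) a2@(5,0) a3@(0,2) a4@(5,0) a5@(5,0) | pheromone: 0 0 10 0 0 / 0 0 0 0 0 / 4 0 0 0 0 / 0 0 0 0 0 / 0 0 0 0 2 / 17 0 0 0 0
t=4: a0@(0,2) a1@(2,0) a2@(5,0) a3@(0,2) a4@(5,0) a5@(5,0) | pheromone: 0 0 13 0 0 / 0 0 0 0 0 / 5 0 0 0 0 / 0 0 0 0 0 / 0 0 0 0 1 / 22 0 0 0 0
t=5: a0@(0,2) a1@(2,0) a2@(5,0) a3@(0,2) a4@(5,0) a5@(5,0) | pheromone: 0 0 16 0 0 / 0 0 0 0 0 / 6 0 0 0 0 / 0 0 0 0 0 / 0 0 0 0 0 / 27 0 0 0 0
t=6: a0@(0,2) a1@(2,0) a2@(5,0) a3@(0,2) a4@(5,0) a5@(5,0) | pheromone: 0 0 19 0 0 / 0 0 0 0 0 / 7 0 0 0 0 / 0 0 0 0 0 / 0 0 0 0 0 / 32 0 0 0 0
t=7: a0@(0,2) a1@(2,0) a2@(5,0) a3@(0,2) a4@(5,0) a5@(5,0) | pheromone: 0 0 22 0 0 / 0 0 0 0 0 / 8 0 0 0 0 / 0 0 0 0 0 / 0 0 0 0 0 / 37 0 0 0 0
t=8: a0@(0,2) a1@(2,0) a2@(5,0) a3@(0,2) a4@(5,0) a5@(5,0) | pheromone: 0 0 25 0 0 / 0 0 0 0 0 / 9 0 0 0 0 / 0 0 0 0 0 / 0 0 0 0 0 / 42 0 0 0 0

(2, 0)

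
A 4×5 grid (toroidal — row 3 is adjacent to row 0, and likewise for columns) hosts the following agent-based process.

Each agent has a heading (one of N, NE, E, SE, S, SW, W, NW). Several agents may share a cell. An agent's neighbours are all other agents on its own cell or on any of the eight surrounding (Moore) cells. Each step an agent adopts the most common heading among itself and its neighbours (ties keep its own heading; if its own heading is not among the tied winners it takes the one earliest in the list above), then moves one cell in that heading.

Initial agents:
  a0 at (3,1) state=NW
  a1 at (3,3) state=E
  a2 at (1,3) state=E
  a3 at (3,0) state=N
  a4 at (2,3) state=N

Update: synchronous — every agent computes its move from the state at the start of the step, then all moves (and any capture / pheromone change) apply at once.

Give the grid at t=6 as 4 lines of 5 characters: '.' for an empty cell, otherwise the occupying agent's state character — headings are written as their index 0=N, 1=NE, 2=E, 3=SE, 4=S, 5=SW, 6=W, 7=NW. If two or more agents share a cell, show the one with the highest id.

t=1: a0@(2,0):NW a1@(3,4):E a2@(1,4):E a3@(2,0):N a4@(2,4):E
t=2: a0@(2,1):E a1@(3,0):E a2@(1,0):E a3@(2,1):E a4@(2,0):E
t=3: a0@(2,2):E a1@(3,1):E a2@(1,1):E a3@(2,2):E a4@(2,1):E
t=4: a0@(2,3):E a1@(3,2):E a2@(1,2):E a3@(2,3):E a4@(2,2):E
t=5: a0@(2,4):E a1@(3,3):E a2@(1,3):E a3@(2,4):E a4@(2,3):E
t=6: a0@(2,0):E a1@(3,4):E a2@(1,4):E a3@(2,0):E a4@(2,4):E

.....
....2
2...2
....2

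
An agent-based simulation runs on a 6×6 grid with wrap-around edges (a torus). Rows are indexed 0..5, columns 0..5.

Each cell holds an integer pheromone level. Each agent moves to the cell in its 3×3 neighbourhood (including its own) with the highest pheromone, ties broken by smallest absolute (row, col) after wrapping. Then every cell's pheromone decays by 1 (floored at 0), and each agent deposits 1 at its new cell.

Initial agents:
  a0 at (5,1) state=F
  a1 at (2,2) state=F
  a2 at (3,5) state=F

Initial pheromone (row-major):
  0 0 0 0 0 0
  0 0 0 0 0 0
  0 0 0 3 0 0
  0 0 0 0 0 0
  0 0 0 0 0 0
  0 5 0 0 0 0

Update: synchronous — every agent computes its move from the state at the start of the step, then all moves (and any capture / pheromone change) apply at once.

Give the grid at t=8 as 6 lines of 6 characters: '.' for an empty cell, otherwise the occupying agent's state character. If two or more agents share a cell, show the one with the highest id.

t=1: a0@(5,1) a1@(2,3) a2@(2,0) | pheromone: 0 0 0 0 0 0 / 0 0 0 0 0 0 / 1 0 0 3 0 0 / 0 0 0 0 0 0 / 0 0 0 0 0 0 / 0 5 0 0 0 0
t=2: (unchanged — steady state)

......
......
F..F..
......
......
.F....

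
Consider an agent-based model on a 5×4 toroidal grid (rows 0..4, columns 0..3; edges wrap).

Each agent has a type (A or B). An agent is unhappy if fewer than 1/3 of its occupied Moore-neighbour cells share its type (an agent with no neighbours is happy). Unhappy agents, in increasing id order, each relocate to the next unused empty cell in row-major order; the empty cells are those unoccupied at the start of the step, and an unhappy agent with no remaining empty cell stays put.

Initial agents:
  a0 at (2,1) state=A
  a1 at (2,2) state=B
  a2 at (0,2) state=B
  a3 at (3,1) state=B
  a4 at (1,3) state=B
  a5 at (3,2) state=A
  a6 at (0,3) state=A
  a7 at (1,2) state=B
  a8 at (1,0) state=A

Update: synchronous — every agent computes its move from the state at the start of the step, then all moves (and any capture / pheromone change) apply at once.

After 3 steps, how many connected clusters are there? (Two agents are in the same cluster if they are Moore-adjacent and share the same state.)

t=1: a0@(2,1):A a1@(2,2):B a2@(0,2):B a3@(3,1):B a4@(1,3):B a5@(3,2):A a6@(0,0):A a7@(1,2):B a8@(1,0):A
t=2: (unchanged — steady state)

2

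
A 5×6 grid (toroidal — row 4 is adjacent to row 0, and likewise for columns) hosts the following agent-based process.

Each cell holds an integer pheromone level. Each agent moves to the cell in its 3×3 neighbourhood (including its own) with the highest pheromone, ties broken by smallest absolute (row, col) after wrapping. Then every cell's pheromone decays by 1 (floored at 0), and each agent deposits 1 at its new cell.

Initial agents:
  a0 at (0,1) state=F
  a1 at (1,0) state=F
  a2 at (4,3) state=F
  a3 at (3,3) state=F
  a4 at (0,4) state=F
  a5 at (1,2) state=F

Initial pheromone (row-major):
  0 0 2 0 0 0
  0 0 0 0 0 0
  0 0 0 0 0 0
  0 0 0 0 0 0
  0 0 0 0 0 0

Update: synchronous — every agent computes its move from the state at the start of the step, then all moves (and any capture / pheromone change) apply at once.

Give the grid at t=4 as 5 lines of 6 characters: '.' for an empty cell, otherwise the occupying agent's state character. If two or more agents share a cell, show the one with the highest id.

F.F...
......
..F...
......
......

t=1: a0@(0,2) a1@(0,0) a2@(0,2) a3@(2,2) a4@(0,3) a5@(0,2) | pheromone: 1 0 4 1 0 0 / 0 0 0 0 0 0 / 0 0 1 0 0 0 / 0 0 0 0 0 0 / 0 0 0 0 0 0
t=2: a0@(0,2) a1@(0,0) a2@(0,2) a3@(2,2) a4@(0,2) a5@(0,2) | pheromone: 1 0 7 0 0 0 / 0 0 0 0 0 0 / 0 0 1 0 0 0 / 0 0 0 0 0 0 / 0 0 0 0 0 0
t=3: a0@(0,2) a1@(0,0) a2@(0,2) a3@(2,2) a4@(0,2) a5@(0,2) | pheromone: 1 0 10 0 0 0 / 0 0 0 0 0 0 / 0 0 1 0 0 0 / 0 0 0 0 0 0 / 0 0 0 0 0 0
t=4: a0@(0,2) a1@(0,0) a2@(0,2) a3@(2,2) a4@(0,2) a5@(0,2) | pheromone: 1 0 13 0 0 0 / 0 0 0 0 0 0 / 0 0 1 0 0 0 / 0 0 0 0 0 0 / 0 0 0 0 0 0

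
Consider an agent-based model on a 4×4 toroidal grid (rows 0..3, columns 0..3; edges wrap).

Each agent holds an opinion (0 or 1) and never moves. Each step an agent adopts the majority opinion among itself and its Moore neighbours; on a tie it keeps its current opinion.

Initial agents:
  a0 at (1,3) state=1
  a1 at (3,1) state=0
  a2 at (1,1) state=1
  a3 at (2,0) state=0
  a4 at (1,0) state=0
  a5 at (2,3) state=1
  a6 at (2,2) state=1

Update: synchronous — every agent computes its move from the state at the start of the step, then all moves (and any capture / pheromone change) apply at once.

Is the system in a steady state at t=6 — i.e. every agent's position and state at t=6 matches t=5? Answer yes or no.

yes

t=1: a0@(1,3):1 a1@(3,1):0 a2@(1,1):1 a3@(2,0):0 a4@(1,0):1 a5@(2,3):1 a6@(2,2):1
t=2: a0@(1,3):1 a1@(3,1):0 a2@(1,1):1 a3@(2,0):1 a4@(1,0):1 a5@(2,3):1 a6@(2,2):1
t=3: a0@(1,3):1 a1@(3,1):1 a2@(1,1):1 a3@(2,0):1 a4@(1,0):1 a5@(2,3):1 a6@(2,2):1
t=4: (unchanged — steady state)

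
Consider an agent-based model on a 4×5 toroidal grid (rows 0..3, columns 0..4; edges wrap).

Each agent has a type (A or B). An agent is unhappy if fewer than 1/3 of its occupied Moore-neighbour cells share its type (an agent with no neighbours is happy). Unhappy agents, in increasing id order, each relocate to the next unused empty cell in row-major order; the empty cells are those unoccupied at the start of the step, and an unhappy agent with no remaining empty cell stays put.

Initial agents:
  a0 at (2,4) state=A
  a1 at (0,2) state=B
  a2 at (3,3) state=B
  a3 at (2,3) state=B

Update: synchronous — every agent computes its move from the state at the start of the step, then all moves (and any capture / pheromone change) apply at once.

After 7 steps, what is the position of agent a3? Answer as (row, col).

t=1: a0@(0,0):A a1@(0,2):B a2@(3,3):B a3@(2,3):B
t=2: (unchanged — steady state)

(2, 3)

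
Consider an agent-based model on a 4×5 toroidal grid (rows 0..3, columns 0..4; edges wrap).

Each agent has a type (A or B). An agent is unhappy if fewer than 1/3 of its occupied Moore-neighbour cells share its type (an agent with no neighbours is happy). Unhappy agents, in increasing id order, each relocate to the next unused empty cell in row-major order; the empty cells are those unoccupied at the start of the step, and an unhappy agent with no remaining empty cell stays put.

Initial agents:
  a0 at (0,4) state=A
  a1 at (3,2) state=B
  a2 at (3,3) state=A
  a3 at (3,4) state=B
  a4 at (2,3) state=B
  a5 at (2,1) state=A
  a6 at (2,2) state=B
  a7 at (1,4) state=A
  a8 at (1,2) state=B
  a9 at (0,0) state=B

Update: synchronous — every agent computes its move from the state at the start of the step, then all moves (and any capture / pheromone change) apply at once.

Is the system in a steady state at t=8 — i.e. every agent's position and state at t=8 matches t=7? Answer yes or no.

t=1: a0@(0,4):A a1@(3,2):B a2@(0,1):A a3@(3,4):B a4@(2,3):B a5@(0,2):A a6@(2,2):B a7@(1,4):A a8@(1,2):B a9@(0,0):B
t=2: a0@(0,4):A a1@(3,2):B a2@(0,3):A a3@(3,4):B a4@(2,3):B a5@(0,2):A a6@(2,2):B a7@(1,4):A a8@(1,2):B a9@(1,0):B
t=3: a0@(0,4):A a1@(3,2):B a2@(0,3):A a3@(3,4):B a4@(2,3):B a5@(0,2):A a6@(2,2):B a7@(1,4):A a8@(1,2):B a9@(0,0):B
t=4: (unchanged — steady state)

yes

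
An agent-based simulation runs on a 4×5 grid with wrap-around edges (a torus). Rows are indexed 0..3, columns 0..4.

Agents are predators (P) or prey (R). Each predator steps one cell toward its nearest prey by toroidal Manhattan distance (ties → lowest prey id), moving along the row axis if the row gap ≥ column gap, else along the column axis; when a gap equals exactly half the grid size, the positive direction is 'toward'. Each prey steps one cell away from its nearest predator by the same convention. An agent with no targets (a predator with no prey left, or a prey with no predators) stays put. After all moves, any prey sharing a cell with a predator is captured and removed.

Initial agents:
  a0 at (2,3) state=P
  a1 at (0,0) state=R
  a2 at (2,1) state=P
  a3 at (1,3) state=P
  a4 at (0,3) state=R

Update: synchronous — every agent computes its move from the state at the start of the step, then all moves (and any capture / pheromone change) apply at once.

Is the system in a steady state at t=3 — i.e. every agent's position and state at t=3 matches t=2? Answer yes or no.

t=1: a0@(3,3):P a1@(3,0):R a2@(3,1):P a3@(0,3):P
t=2: a0@(3,4):P a2@(3,0):P a3@(0,4):P
t=3: (unchanged — steady state)

yes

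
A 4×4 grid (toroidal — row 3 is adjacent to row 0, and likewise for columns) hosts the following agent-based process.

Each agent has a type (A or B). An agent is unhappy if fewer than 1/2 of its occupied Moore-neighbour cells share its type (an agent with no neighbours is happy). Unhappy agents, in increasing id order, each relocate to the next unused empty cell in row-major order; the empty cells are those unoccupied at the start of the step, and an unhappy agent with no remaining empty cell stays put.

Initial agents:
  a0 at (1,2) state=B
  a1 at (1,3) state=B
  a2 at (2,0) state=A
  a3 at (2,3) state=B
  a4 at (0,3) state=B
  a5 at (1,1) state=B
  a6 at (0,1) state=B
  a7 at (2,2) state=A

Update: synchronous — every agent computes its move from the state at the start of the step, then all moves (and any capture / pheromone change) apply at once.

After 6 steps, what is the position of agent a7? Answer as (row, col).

(2, 0)

t=1: a0@(1,2):B a1@(1,3):B a2@(0,0):A a3@(2,3):B a4@(0,3):B a5@(1,1):B a6@(0,1):B a7@(0,2):A
t=2: a0@(1,2):B a1@(1,3):B a2@(1,0):A a3@(2,3):B a4@(0,3):B a5@(1,1):B a6@(0,1):B a7@(2,0):A
t=3: a0@(1,2):B a1@(1,3):B a2@(0,0):A a3@(2,3):B a4@(0,3):B a5@(1,1):B a6@(0,1):B a7@(0,2):A
t=4: a0@(1,2):B a1@(1,3):B a2@(1,0):A a3@(2,3):B a4@(0,3):B a5@(1,1):B a6@(0,1):B a7@(2,0):A
t=5: a0@(1,2):B a1@(1,3):B a2@(0,0):A a3@(2,3):B a4@(0,3):B a5@(1,1):B a6@(0,1):B a7@(0,2):A
t=6: a0@(1,2):B a1@(1,3):B a2@(1,0):A a3@(2,3):B a4@(0,3):B a5@(1,1):B a6@(0,1):B a7@(2,0):A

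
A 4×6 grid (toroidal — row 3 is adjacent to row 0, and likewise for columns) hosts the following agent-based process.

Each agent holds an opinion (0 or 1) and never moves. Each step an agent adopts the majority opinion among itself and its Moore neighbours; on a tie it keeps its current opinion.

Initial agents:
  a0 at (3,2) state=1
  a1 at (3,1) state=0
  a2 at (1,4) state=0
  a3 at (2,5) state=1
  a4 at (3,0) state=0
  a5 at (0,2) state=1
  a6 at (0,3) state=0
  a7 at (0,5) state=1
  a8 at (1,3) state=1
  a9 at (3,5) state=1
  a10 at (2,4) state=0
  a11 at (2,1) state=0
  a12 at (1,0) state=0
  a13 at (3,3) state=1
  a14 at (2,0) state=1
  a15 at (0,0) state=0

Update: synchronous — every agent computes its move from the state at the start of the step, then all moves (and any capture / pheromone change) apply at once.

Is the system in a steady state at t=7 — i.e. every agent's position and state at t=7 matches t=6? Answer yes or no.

yes

t=1: a0@(3,2):1 a1@(3,1):0 a2@(1,4):0 a3@(2,5):0 a4@(3,0):0 a5@(0,2):1 a6@(0,3):1 a7@(0,5):0 a8@(1,3):0 a9@(3,5):1 a10@(2,4):1 a11@(2,1):0 a12@(1,0):0 a13@(3,3):1 a14@(2,0):0 a15@(0,0):0
t=2: a0@(3,2):1 a1@(3,1):0 a2@(1,4):0 a3@(2,5):0 a4@(3,0):0 a5@(0,2):1 a6@(0,3):1 a7@(0,5):0 a8@(1,3):1 a9@(3,5):0 a10@(2,4):1 a11@(2,1):0 a12@(1,0):0 a13@(3,3):1 a14@(2,0):0 a15@(0,0):0
t=3: (unchanged — steady state)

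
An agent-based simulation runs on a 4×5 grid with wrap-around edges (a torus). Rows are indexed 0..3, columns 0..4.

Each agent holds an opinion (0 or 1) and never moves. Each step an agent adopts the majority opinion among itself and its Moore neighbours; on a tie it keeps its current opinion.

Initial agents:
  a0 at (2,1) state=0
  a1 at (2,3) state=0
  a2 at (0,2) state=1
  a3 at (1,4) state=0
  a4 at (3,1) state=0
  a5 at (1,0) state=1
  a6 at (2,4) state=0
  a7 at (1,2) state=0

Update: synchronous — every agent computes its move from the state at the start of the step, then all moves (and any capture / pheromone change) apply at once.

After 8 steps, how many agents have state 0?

t=1: a0@(2,1):0 a1@(2,3):0 a2@(0,2):0 a3@(1,4):0 a4@(3,1):0 a5@(1,0):0 a6@(2,4):0 a7@(1,2):0
t=2: (unchanged — steady state)

8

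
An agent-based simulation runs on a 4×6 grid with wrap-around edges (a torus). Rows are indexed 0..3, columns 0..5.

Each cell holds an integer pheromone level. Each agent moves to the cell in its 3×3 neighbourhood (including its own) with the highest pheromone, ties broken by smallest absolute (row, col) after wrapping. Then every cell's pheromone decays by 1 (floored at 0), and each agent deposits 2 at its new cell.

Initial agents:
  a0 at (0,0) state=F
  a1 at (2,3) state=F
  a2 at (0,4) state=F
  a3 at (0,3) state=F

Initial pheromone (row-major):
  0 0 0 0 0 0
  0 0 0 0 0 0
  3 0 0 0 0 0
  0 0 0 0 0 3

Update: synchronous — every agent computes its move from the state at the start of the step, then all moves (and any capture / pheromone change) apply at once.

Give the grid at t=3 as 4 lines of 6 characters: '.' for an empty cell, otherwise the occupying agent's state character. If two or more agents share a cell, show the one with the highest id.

t=1: a0@(3,5) a1@(1,2) a2@(3,5) a3@(0,2) | pheromone: 0 0 2 0 0 0 / 0 0 2 0 0 0 / 2 0 0 0 0 0 / 0 0 0 0 0 6
t=2: a0@(3,5) a1@(0,2) a2@(3,5) a3@(0,2) | pheromone: 0 0 5 0 0 0 / 0 0 1 0 0 0 / 1 0 0 0 0 0 / 0 0 0 0 0 9
t=3: a0@(3,5) a1@(0,2) a2@(3,5) a3@(0,2) | pheromone: 0 0 8 0 0 0 / 0 0 0 0 0 0 / 0 0 0 0 0 0 / 0 0 0 0 0 12

..F...
......
......
.....F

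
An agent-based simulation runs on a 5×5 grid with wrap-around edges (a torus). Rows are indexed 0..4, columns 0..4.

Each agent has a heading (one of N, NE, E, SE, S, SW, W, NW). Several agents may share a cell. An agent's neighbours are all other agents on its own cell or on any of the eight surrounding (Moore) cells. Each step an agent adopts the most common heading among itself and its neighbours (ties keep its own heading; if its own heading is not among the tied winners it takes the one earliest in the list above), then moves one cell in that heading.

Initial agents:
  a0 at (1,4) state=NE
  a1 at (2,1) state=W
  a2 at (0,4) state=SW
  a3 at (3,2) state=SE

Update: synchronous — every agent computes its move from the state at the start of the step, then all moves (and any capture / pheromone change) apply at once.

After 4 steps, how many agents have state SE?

t=1: a0@(0,0):NE a1@(2,0):W a2@(1,3):SW a3@(4,3):SE
t=2: a0@(4,1):NE a1@(2,4):W a2@(2,2):SW a3@(0,4):SE
t=3: a0@(3,2):NE a1@(2,3):W a2@(3,1):SW a3@(1,0):SE
t=4: a0@(2,3):NE a1@(2,2):W a2@(4,0):SW a3@(2,1):SE

1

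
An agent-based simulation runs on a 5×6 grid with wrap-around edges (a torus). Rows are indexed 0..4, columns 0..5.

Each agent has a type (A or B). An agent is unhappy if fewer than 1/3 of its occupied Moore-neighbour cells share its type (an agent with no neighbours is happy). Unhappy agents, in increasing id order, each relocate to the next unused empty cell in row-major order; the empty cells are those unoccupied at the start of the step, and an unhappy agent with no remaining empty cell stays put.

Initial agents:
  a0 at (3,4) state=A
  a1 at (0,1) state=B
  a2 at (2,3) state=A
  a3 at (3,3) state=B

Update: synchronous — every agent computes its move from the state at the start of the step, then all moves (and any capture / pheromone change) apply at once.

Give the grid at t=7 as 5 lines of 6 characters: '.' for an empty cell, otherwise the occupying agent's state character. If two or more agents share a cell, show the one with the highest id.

t=1: a0@(3,4):A a1@(0,1):B a2@(2,3):A a3@(0,0):B
t=2: (unchanged — steady state)

BB....
......
...A..
....A.
......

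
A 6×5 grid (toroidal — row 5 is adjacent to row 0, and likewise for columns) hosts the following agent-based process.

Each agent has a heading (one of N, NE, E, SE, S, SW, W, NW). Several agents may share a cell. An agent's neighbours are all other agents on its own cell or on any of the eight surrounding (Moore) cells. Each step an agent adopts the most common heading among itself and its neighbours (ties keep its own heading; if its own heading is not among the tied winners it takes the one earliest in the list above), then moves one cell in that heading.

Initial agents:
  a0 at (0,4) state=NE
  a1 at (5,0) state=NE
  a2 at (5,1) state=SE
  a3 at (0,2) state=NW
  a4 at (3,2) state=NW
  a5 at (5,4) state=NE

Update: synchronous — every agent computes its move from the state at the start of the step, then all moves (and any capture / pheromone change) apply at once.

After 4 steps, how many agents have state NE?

t=1: a0@(5,0):NE a1@(4,1):NE a2@(0,2):SE a3@(5,1):NW a4@(2,1):NW a5@(4,0):NE
t=2: a0@(4,1):NE a1@(3,2):NE a2@(1,3):SE a3@(4,2):NE a4@(1,0):NW a5@(3,1):NE
t=3: a0@(3,2):NE a1@(2,3):NE a2@(2,4):SE a3@(3,3):NE a4@(0,4):NW a5@(2,2):NE
t=4: a0@(2,3):NE a1@(1,4):NE a2@(1,0):NE a3@(2,4):NE a4@(5,3):NW a5@(1,3):NE

5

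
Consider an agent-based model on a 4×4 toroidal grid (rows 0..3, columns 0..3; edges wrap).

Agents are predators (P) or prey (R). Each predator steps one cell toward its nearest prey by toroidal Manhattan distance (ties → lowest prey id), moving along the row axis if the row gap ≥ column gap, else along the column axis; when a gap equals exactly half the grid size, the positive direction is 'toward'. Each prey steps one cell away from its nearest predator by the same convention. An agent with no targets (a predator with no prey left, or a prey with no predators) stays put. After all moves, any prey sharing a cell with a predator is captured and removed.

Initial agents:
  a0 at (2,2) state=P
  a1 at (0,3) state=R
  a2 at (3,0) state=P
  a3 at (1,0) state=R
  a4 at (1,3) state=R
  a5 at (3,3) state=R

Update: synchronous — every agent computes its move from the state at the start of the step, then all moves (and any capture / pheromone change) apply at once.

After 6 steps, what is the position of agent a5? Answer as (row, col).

(0, 0)

t=1: a0@(1,2):P a1@(1,3):R a2@(3,3):P a3@(0,0):R a4@(0,3):R a5@(3,2):R
t=2: a0@(1,3):P a1@(1,0):R a2@(0,3):P a3@(1,0):R a5@(3,1):R
t=3: a0@(1,0):P a1@(1,1):R a2@(1,3):P a3@(1,1):R a5@(3,0):R
t=4: a0@(1,1):P a1@(1,2):R a2@(1,0):P a3@(1,2):R a5@(2,0):R
t=5: a0@(1,2):P a1@(1,3):R a2@(2,0):P a3@(1,3):R a5@(3,0):R
t=6: a0@(1,3):P a1@(1,0):R a2@(3,0):P a3@(1,0):R a5@(0,0):R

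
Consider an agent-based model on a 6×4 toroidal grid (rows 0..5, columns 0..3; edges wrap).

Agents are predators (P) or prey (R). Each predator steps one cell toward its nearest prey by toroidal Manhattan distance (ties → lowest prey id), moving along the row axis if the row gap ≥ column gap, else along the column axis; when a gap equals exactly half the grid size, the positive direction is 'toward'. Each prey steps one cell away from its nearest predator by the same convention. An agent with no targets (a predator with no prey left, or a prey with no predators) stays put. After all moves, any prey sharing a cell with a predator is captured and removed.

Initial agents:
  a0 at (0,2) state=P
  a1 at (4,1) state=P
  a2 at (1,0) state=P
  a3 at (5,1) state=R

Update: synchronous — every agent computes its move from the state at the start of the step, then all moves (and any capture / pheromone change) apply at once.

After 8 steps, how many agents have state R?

1

t=1: a0@(5,2):P a1@(5,1):P a2@(0,0):P a3@(0,1):R
t=2: a0@(0,2):P a1@(0,1):P a2@(0,1):P a3@(1,1):R
t=3: a0@(1,2):P a1@(1,1):P a2@(1,1):P a3@(2,1):R
t=4: a0@(2,2):P a1@(2,1):P a2@(2,1):P a3@(3,1):R
t=5: a0@(3,2):P a1@(3,1):P a2@(3,1):P a3@(4,1):R
t=6: a0@(4,2):P a1@(4,1):P a2@(4,1):P a3@(5,1):R
t=7: a0@(5,2):P a1@(5,1):P a2@(5,1):P a3@(0,1):R
t=8: a0@(0,2):P a1@(0,1):P a2@(0,1):P a3@(1,1):R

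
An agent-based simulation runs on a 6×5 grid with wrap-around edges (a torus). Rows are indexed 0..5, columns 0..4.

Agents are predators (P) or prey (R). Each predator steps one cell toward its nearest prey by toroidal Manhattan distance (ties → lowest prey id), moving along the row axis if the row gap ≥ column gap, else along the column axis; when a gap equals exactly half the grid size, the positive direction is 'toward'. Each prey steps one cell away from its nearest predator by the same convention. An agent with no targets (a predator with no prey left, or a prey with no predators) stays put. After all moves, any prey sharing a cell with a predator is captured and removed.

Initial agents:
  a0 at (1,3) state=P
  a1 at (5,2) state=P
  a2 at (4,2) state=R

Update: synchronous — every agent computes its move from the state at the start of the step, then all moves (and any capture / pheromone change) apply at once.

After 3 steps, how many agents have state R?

1

t=1: a0@(2,3):P a1@(4,2):P a2@(3,2):R
t=2: a0@(3,3):P a1@(3,2):P a2@(2,2):R
t=3: a0@(2,3):P a1@(2,2):P a2@(1,2):R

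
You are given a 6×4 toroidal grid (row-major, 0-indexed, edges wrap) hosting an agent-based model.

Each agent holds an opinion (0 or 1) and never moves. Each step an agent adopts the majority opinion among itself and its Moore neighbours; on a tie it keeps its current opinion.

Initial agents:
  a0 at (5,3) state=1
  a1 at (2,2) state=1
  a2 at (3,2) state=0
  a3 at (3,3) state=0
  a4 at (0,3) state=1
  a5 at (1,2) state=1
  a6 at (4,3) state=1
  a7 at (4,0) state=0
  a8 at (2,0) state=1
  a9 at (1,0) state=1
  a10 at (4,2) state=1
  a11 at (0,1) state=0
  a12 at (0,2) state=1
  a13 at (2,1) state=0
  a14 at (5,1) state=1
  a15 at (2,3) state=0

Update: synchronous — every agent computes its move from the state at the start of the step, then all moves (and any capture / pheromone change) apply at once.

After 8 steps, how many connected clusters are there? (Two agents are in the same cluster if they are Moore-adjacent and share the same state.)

t=1: a0@(5,3):1 a1@(2,2):0 a2@(3,2):0 a3@(3,3):0 a4@(0,3):1 a5@(1,2):1 a6@(4,3):1 a7@(4,0):1 a8@(2,0):0 a9@(1,0):1 a10@(4,2):1 a11@(0,1):1 a12@(0,2):1 a13@(2,1):1 a14@(5,1):1 a15@(2,3):1
t=2: a0@(5,3):1 a1@(2,2):0 a2@(3,2):1 a3@(3,3):0 a4@(0,3):1 a5@(1,2):1 a6@(4,3):1 a7@(4,0):1 a8@(2,0):1 a9@(1,0):1 a10@(4,2):1 a11@(0,1):1 a12@(0,2):1 a13@(2,1):1 a14@(5,1):1 a15@(2,3):0
t=3: a0@(5,3):1 a1@(2,2):0 a2@(3,2):1 a3@(3,3):1 a4@(0,3):1 a5@(1,2):1 a6@(4,3):1 a7@(4,0):1 a8@(2,0):1 a9@(1,0):1 a10@(4,2):1 a11@(0,1):1 a12@(0,2):1 a13@(2,1):1 a14@(5,1):1 a15@(2,3):1
t=4: a0@(5,3):1 a1@(2,2):1 a2@(3,2):1 a3@(3,3):1 a4@(0,3):1 a5@(1,2):1 a6@(4,3):1 a7@(4,0):1 a8@(2,0):1 a9@(1,0):1 a10@(4,2):1 a11@(0,1):1 a12@(0,2):1 a13@(2,1):1 a14@(5,1):1 a15@(2,3):1
t=5: (unchanged — steady state)

1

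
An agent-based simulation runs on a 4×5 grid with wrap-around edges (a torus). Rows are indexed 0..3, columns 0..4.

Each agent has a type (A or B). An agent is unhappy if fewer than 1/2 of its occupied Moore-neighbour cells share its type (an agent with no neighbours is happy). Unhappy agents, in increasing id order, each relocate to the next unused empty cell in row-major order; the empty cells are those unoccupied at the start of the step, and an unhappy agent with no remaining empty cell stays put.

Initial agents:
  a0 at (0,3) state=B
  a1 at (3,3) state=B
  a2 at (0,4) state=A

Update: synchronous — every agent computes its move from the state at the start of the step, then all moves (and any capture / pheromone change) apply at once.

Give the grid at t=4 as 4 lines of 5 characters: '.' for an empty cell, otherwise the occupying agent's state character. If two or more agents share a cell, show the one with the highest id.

t=1: a0@(0,3):B a1@(3,3):B a2@(0,0):A
t=2: (unchanged — steady state)

A..B.
.....
.....
...B.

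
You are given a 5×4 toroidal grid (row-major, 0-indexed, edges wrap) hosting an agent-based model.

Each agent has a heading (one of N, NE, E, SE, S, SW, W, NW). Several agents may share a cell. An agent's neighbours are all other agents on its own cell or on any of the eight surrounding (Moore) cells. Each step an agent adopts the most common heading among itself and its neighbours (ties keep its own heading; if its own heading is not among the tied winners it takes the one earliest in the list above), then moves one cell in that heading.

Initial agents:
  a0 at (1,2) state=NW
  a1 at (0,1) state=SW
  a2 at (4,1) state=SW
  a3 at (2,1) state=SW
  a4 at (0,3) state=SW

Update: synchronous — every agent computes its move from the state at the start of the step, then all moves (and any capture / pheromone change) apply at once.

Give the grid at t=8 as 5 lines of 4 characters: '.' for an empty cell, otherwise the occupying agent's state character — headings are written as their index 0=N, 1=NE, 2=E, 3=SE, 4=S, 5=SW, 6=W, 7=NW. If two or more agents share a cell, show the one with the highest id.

t=1: a0@(2,1):SW a1@(1,0):SW a2@(0,0):SW a3@(3,0):SW a4@(1,2):SW
t=2: a0@(3,0):SW a1@(2,3):SW a2@(1,3):SW a3@(4,3):SW a4@(2,1):SW
t=3: a0@(4,3):SW a1@(3,2):SW a2@(2,2):SW a3@(0,2):SW a4@(3,0):SW
t=4: a0@(0,2):SW a1@(4,1):SW a2@(3,1):SW a3@(1,1):SW a4@(4,3):SW
t=5: a0@(1,1):SW a1@(0,0):SW a2@(4,0):SW a3@(2,0):SW a4@(0,2):SW
t=6: a0@(2,0):SW a1@(1,3):SW a2@(0,3):SW a3@(3,3):SW a4@(1,1):SW
t=7: a0@(3,3):SW a1@(2,2):SW a2@(1,2):SW a3@(4,2):SW a4@(2,0):SW
t=8: a0@(4,2):SW a1@(3,1):SW a2@(2,1):SW a3@(0,1):SW a4@(3,3):SW

.5..
....
.5..
.5.5
..5.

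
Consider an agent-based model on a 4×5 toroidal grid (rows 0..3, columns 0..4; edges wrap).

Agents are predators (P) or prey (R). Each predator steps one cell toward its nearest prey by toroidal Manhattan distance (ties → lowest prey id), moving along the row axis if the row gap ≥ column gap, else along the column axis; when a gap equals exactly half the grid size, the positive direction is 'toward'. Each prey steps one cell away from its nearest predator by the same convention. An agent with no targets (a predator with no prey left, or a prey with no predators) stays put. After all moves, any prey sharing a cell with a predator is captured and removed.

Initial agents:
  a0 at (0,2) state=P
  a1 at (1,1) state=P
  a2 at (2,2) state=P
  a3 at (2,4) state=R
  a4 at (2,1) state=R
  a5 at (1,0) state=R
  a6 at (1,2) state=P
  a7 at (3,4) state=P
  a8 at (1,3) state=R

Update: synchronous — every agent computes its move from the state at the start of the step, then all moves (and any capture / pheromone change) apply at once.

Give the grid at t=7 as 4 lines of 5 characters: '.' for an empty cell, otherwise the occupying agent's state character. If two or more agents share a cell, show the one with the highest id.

t=1: a0@(1,2):P a1@(2,1):P a2@(2,1):P a3@(1,4):R a4@(3,1):R a5@(1,4):R a6@(1,3):P a7@(2,4):P a8@(1,4):R
t=2: a0@(1,3):P a1@(3,1):P a2@(3,1):P a3@(1,0):R a4@(0,1):R a5@(1,0):R a6@(1,4):P a7@(1,4):P a8@(1,0):R
t=3: a0@(1,4):P a1@(0,1):P a2@(0,1):P a3@(1,1):R a4@(1,1):R a5@(1,1):R a6@(1,0):P a7@(1,0):P a8@(1,1):R
t=4: a0@(1,0):P a1@(1,1):P a2@(1,1):P a3@(2,1):R a4@(2,1):R a5@(2,1):R a6@(1,1):P a7@(1,1):P a8@(2,1):R
t=5: a0@(2,0):P a1@(2,1):P a2@(2,1):P a3@(3,1):R a4@(3,1):R a5@(3,1):R a6@(2,1):P a7@(2,1):P a8@(3,1):R
t=6: a0@(3,0):P a1@(3,1):P a2@(3,1):P a3@(0,1):R a4@(0,1):R a5@(0,1):R a6@(3,1):P a7@(3,1):P a8@(0,1):R
t=7: a0@(0,0):P a1@(0,1):P a2@(0,1):P a3@(1,1):R a4@(1,1):R a5@(1,1):R a6@(0,1):P a7@(0,1):P a8@(1,1):R

PP...
.R...
.....
.....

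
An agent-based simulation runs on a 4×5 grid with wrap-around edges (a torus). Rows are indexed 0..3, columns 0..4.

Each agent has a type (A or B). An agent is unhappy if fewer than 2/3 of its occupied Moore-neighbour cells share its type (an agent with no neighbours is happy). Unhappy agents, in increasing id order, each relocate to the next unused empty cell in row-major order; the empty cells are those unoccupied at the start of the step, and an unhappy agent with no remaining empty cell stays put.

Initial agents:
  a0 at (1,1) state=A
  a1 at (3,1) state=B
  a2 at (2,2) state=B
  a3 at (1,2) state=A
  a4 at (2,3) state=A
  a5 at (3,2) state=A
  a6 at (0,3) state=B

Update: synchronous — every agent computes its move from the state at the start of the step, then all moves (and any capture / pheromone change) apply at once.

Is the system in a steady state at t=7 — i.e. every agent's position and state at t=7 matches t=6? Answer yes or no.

no

t=1: a0@(0,0):A a1@(0,1):B a2@(0,2):B a3@(0,4):A a4@(2,3):A a5@(1,0):A a6@(1,3):B
t=2: a0@(0,0):A a1@(0,3):B a2@(0,2):B a3@(0,4):A a4@(1,1):A a5@(1,0):A a6@(1,2):B
t=3: a0@(0,0):A a1@(0,3):B a2@(0,2):B a3@(0,4):A a4@(0,1):A a5@(1,0):A a6@(1,2):B
t=4: a0@(0,0):A a1@(0,3):B a2@(0,2):B a3@(0,4):A a4@(1,1):A a5@(1,0):A a6@(1,2):B
t=5: a0@(0,0):A a1@(0,3):B a2@(0,2):B a3@(0,4):A a4@(0,1):A a5@(1,0):A a6@(1,2):B
t=6: a0@(0,0):A a1@(0,3):B a2@(0,2):B a3@(0,4):A a4@(1,1):A a5@(1,0):A a6@(1,2):B
t=7: a0@(0,0):A a1@(0,3):B a2@(0,2):B a3@(0,4):A a4@(0,1):A a5@(1,0):A a6@(1,2):B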